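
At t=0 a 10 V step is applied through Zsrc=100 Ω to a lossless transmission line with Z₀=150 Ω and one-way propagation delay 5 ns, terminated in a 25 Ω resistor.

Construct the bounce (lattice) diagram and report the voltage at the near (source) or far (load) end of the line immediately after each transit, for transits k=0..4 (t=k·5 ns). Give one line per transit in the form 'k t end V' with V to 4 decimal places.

0 0 source 6.0000
1 5 load 1.7143
2 10 source 2.5714
3 15 load 1.9592
4 20 source 2.0816

Γ_L=-0.714286, Γ_S=-0.200000; launch V₁=10·150/250=6.000000
k=0 src: V=6.0000
k=1 load: inc=6.000000, refl=6.000000·-0.714286=-4.2857; V=0.000000+6.000000+-4.285714=1.7143
k=2 src: inc=-4.285714, refl=-4.285714·-0.200000=0.8571; V=6.000000+-4.285714+0.857143=2.5714
k=3 load: inc=0.857143, refl=0.857143·-0.714286=-0.6122; V=1.714286+0.857143+-0.612245=1.9592
k=4 src: inc=-0.612245, refl=-0.612245·-0.200000=0.1224; V=2.571429+-0.612245+0.122449=2.0816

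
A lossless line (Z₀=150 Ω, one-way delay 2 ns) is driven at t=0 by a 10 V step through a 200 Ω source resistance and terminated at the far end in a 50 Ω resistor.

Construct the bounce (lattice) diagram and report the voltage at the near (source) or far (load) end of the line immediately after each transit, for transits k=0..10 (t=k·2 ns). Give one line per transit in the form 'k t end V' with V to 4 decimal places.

Γ_L=-0.500000, Γ_S=0.142857; launch V₁=10·150/350=4.285714
k=0 src: V=4.2857
k=1 load: inc=4.285714, refl=4.285714·-0.500000=-2.1429; V=0.000000+4.285714+-2.142857=2.1429
k=2 src: inc=-2.142857, refl=-2.142857·0.142857=-0.3061; V=4.285714+-2.142857+-0.306122=1.8367
k=3 load: inc=-0.306122, refl=-0.306122·-0.500000=0.1531; V=2.142857+-0.306122+0.153061=1.9898
k=4 src: inc=0.153061, refl=0.153061·0.142857=0.0219; V=1.836735+0.153061+0.021866=2.0117
k=5 load: inc=0.021866, refl=0.021866·-0.500000=-0.0109; V=1.989796+0.021866+-0.010933=2.0007
k=6 src: inc=-0.010933, refl=-0.010933·0.142857=-0.0016; V=2.011662+-0.010933+-0.001562=1.9992
k=7 load: inc=-0.001562, refl=-0.001562·-0.500000=0.0008; V=2.000729+-0.001562+0.000781=1.9999
k=8 src: inc=0.000781, refl=0.000781·0.142857=0.0001; V=1.999167+0.000781+0.000112=2.0001
k=9 load: inc=0.000112, refl=0.000112·-0.500000=-0.0001; V=1.999948+0.000112+-0.000056=2.0000
k=10 src: inc=-0.000056, refl=-0.000056·0.142857=-0.0000; V=2.000059+-0.000056+-0.000008=2.0000

0 0 source 4.2857
1 2 load 2.1429
2 4 source 1.8367
3 6 load 1.9898
4 8 source 2.0117
5 10 load 2.0007
6 12 source 1.9992
7 14 load 1.9999
8 16 source 2.0001
9 18 load 2.0000
10 20 source 2.0000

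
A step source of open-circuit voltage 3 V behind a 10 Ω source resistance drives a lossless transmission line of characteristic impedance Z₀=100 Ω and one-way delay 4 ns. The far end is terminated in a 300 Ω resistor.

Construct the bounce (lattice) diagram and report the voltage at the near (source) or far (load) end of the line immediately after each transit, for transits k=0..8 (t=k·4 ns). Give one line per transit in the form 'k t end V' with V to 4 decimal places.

Γ_L=0.500000, Γ_S=-0.818182; launch V₁=3·100/110=2.727273
k=0 src: V=2.7273
k=1 load: inc=2.727273, refl=2.727273·0.500000=1.3636; V=0.000000+2.727273+1.363636=4.0909
k=2 src: inc=1.363636, refl=1.363636·-0.818182=-1.1157; V=2.727273+1.363636+-1.115702=2.9752
k=3 load: inc=-1.115702, refl=-1.115702·0.500000=-0.5579; V=4.090909+-1.115702+-0.557851=2.4174
k=4 src: inc=-0.557851, refl=-0.557851·-0.818182=0.4564; V=2.975207+-0.557851+0.456424=2.8738
k=5 load: inc=0.456424, refl=0.456424·0.500000=0.2282; V=2.417355+0.456424+0.228212=3.1020
k=6 src: inc=0.228212, refl=0.228212·-0.818182=-0.1867; V=2.873779+0.228212+-0.186719=2.9153
k=7 load: inc=-0.186719, refl=-0.186719·0.500000=-0.0934; V=3.101991+-0.186719+-0.093359=2.8219
k=8 src: inc=-0.093359, refl=-0.093359·-0.818182=0.0764; V=2.915272+-0.093359+0.076385=2.8983

0 0 source 2.7273
1 4 load 4.0909
2 8 source 2.9752
3 12 load 2.4174
4 16 source 2.8738
5 20 load 3.1020
6 24 source 2.9153
7 28 load 2.8219
8 32 source 2.8983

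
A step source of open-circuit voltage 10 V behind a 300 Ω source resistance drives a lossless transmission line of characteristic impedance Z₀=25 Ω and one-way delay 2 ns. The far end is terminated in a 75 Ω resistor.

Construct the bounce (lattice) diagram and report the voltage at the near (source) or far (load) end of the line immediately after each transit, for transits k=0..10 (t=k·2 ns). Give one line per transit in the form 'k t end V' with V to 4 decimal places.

Γ_L=0.500000, Γ_S=0.846154; launch V₁=10·25/325=0.769231
k=0 src: V=0.7692
k=1 load: inc=0.769231, refl=0.769231·0.500000=0.3846; V=0.000000+0.769231+0.384615=1.1538
k=2 src: inc=0.384615, refl=0.384615·0.846154=0.3254; V=0.769231+0.384615+0.325444=1.4793
k=3 load: inc=0.325444, refl=0.325444·0.500000=0.1627; V=1.153846+0.325444+0.162722=1.6420
k=4 src: inc=0.162722, refl=0.162722·0.846154=0.1377; V=1.479290+0.162722+0.137688=1.7797
k=5 load: inc=0.137688, refl=0.137688·0.500000=0.0688; V=1.642012+0.137688+0.068844=1.8485
k=6 src: inc=0.068844, refl=0.068844·0.846154=0.0583; V=1.779700+0.068844+0.058253=1.9068
k=7 load: inc=0.058253, refl=0.058253·0.500000=0.0291; V=1.848543+0.058253+0.029126=1.9359
k=8 src: inc=0.029126, refl=0.029126·0.846154=0.0246; V=1.906796+0.029126+0.024645=1.9606
k=9 load: inc=0.024645, refl=0.024645·0.500000=0.0123; V=1.935922+0.024645+0.012323=1.9729
k=10 src: inc=0.012323, refl=0.012323·0.846154=0.0104; V=1.960568+0.012323+0.010427=1.9833

0 0 source 0.7692
1 2 load 1.1538
2 4 source 1.4793
3 6 load 1.6420
4 8 source 1.7797
5 10 load 1.8485
6 12 source 1.9068
7 14 load 1.9359
8 16 source 1.9606
9 18 load 1.9729
10 20 source 1.9833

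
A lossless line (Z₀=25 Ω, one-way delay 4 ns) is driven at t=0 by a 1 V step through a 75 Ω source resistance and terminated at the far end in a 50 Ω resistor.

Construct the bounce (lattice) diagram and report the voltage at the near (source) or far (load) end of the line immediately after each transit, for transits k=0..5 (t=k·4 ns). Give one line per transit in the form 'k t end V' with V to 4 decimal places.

0 0 source 0.2500
1 4 load 0.3333
2 8 source 0.3750
3 12 load 0.3889
4 16 source 0.3958
5 20 load 0.3981

Γ_L=0.333333, Γ_S=0.500000; launch V₁=1·25/100=0.250000
k=0 src: V=0.2500
k=1 load: inc=0.250000, refl=0.250000·0.333333=0.0833; V=0.000000+0.250000+0.083333=0.3333
k=2 src: inc=0.083333, refl=0.083333·0.500000=0.0417; V=0.250000+0.083333+0.041667=0.3750
k=3 load: inc=0.041667, refl=0.041667·0.333333=0.0139; V=0.333333+0.041667+0.013889=0.3889
k=4 src: inc=0.013889, refl=0.013889·0.500000=0.0069; V=0.375000+0.013889+0.006944=0.3958
k=5 load: inc=0.006944, refl=0.006944·0.333333=0.0023; V=0.388889+0.006944+0.002315=0.3981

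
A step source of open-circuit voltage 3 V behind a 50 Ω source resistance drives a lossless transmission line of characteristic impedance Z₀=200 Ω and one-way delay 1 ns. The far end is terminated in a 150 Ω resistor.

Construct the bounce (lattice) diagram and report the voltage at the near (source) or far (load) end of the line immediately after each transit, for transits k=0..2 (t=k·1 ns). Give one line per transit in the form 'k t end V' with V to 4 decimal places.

Γ_L=-0.142857, Γ_S=-0.600000; launch V₁=3·200/250=2.400000
k=0 src: V=2.4000
k=1 load: inc=2.400000, refl=2.400000·-0.142857=-0.3429; V=0.000000+2.400000+-0.342857=2.0571
k=2 src: inc=-0.342857, refl=-0.342857·-0.600000=0.2057; V=2.400000+-0.342857+0.205714=2.2629

0 0 source 2.4000
1 1 load 2.0571
2 2 source 2.2629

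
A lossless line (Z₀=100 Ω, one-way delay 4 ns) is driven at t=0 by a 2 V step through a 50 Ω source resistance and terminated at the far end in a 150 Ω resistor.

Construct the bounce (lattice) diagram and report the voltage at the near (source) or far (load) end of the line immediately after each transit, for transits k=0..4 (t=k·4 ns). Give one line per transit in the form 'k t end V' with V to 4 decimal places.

0 0 source 1.3333
1 4 load 1.6000
2 8 source 1.5111
3 12 load 1.4933
4 16 source 1.4993

Γ_L=0.200000, Γ_S=-0.333333; launch V₁=2·100/150=1.333333
k=0 src: V=1.3333
k=1 load: inc=1.333333, refl=1.333333·0.200000=0.2667; V=0.000000+1.333333+0.266667=1.6000
k=2 src: inc=0.266667, refl=0.266667·-0.333333=-0.0889; V=1.333333+0.266667+-0.088889=1.5111
k=3 load: inc=-0.088889, refl=-0.088889·0.200000=-0.0178; V=1.600000+-0.088889+-0.017778=1.4933
k=4 src: inc=-0.017778, refl=-0.017778·-0.333333=0.0059; V=1.511111+-0.017778+0.005926=1.4993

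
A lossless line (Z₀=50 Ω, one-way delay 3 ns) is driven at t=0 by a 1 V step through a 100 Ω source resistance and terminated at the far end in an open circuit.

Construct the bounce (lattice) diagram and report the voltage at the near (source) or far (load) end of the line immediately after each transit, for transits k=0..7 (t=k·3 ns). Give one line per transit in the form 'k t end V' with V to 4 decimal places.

Γ_L=1.000000, Γ_S=0.333333; launch V₁=1·50/150=0.333333
k=0 src: V=0.3333
k=1 load: inc=0.333333, refl=0.333333·1.000000=0.3333; V=0.000000+0.333333+0.333333=0.6667
k=2 src: inc=0.333333, refl=0.333333·0.333333=0.1111; V=0.333333+0.333333+0.111111=0.7778
k=3 load: inc=0.111111, refl=0.111111·1.000000=0.1111; V=0.666667+0.111111+0.111111=0.8889
k=4 src: inc=0.111111, refl=0.111111·0.333333=0.0370; V=0.777778+0.111111+0.037037=0.9259
k=5 load: inc=0.037037, refl=0.037037·1.000000=0.0370; V=0.888889+0.037037+0.037037=0.9630
k=6 src: inc=0.037037, refl=0.037037·0.333333=0.0123; V=0.925926+0.037037+0.012346=0.9753
k=7 load: inc=0.012346, refl=0.012346·1.000000=0.0123; V=0.962963+0.012346+0.012346=0.9877

0 0 source 0.3333
1 3 load 0.6667
2 6 source 0.7778
3 9 load 0.8889
4 12 source 0.9259
5 15 load 0.9630
6 18 source 0.9753
7 21 load 0.9877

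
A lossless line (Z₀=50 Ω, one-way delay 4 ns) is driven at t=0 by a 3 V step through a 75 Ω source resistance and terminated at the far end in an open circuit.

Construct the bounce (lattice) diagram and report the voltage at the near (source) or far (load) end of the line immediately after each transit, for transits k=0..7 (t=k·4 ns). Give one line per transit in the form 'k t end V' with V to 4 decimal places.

0 0 source 1.2000
1 4 load 2.4000
2 8 source 2.6400
3 12 load 2.8800
4 16 source 2.9280
5 20 load 2.9760
6 24 source 2.9856
7 28 load 2.9952

Γ_L=1.000000, Γ_S=0.200000; launch V₁=3·50/125=1.200000
k=0 src: V=1.2000
k=1 load: inc=1.200000, refl=1.200000·1.000000=1.2000; V=0.000000+1.200000+1.200000=2.4000
k=2 src: inc=1.200000, refl=1.200000·0.200000=0.2400; V=1.200000+1.200000+0.240000=2.6400
k=3 load: inc=0.240000, refl=0.240000·1.000000=0.2400; V=2.400000+0.240000+0.240000=2.8800
k=4 src: inc=0.240000, refl=0.240000·0.200000=0.0480; V=2.640000+0.240000+0.048000=2.9280
k=5 load: inc=0.048000, refl=0.048000·1.000000=0.0480; V=2.880000+0.048000+0.048000=2.9760
k=6 src: inc=0.048000, refl=0.048000·0.200000=0.0096; V=2.928000+0.048000+0.009600=2.9856
k=7 load: inc=0.009600, refl=0.009600·1.000000=0.0096; V=2.976000+0.009600+0.009600=2.9952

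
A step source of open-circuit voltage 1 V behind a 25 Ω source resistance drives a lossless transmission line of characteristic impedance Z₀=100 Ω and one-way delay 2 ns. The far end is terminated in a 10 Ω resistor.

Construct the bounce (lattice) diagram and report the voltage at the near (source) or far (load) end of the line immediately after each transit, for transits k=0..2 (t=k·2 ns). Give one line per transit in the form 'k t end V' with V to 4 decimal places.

0 0 source 0.8000
1 2 load 0.1455
2 4 source 0.5382

Γ_L=-0.818182, Γ_S=-0.600000; launch V₁=1·100/125=0.800000
k=0 src: V=0.8000
k=1 load: inc=0.800000, refl=0.800000·-0.818182=-0.6545; V=0.000000+0.800000+-0.654545=0.1455
k=2 src: inc=-0.654545, refl=-0.654545·-0.600000=0.3927; V=0.800000+-0.654545+0.392727=0.5382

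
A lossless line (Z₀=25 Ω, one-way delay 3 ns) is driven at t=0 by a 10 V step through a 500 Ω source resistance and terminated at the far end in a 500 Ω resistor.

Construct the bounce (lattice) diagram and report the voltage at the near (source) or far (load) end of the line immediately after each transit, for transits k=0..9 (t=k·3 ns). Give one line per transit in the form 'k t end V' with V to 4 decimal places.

Γ_L=0.904762, Γ_S=0.904762; launch V₁=10·25/525=0.476190
k=0 src: V=0.4762
k=1 load: inc=0.476190, refl=0.476190·0.904762=0.4308; V=0.000000+0.476190+0.430839=0.9070
k=2 src: inc=0.430839, refl=0.430839·0.904762=0.3898; V=0.476190+0.430839+0.389807=1.2968
k=3 load: inc=0.389807, refl=0.389807·0.904762=0.3527; V=0.907029+0.389807+0.352682=1.6495
k=4 src: inc=0.352682, refl=0.352682·0.904762=0.3191; V=1.296836+0.352682+0.319093=1.9686
k=5 load: inc=0.319093, refl=0.319093·0.904762=0.2887; V=1.649518+0.319093+0.288704=2.2573
k=6 src: inc=0.288704, refl=0.288704·0.904762=0.2612; V=1.968612+0.288704+0.261208=2.5185
k=7 load: inc=0.261208, refl=0.261208·0.904762=0.2363; V=2.257316+0.261208+0.236331=2.7549
k=8 src: inc=0.236331, refl=0.236331·0.904762=0.2138; V=2.518524+0.236331+0.213823=2.9687
k=9 load: inc=0.213823, refl=0.213823·0.904762=0.1935; V=2.754855+0.213823+0.193459=3.1621

0 0 source 0.4762
1 3 load 0.9070
2 6 source 1.2968
3 9 load 1.6495
4 12 source 1.9686
5 15 load 2.2573
6 18 source 2.5185
7 21 load 2.7549
8 24 source 2.9687
9 27 load 3.1621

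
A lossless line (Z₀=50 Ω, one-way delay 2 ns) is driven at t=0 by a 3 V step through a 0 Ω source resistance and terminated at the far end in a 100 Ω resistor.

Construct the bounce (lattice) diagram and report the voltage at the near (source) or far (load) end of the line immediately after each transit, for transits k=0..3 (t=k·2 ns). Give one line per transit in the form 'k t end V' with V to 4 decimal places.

0 0 source 3.0000
1 2 load 4.0000
2 4 source 3.0000
3 6 load 2.6667

Γ_L=0.333333, Γ_S=-1.000000; launch V₁=3·50/50=3.000000
k=0 src: V=3.0000
k=1 load: inc=3.000000, refl=3.000000·0.333333=1.0000; V=0.000000+3.000000+1.000000=4.0000
k=2 src: inc=1.000000, refl=1.000000·-1.000000=-1.0000; V=3.000000+1.000000+-1.000000=3.0000
k=3 load: inc=-1.000000, refl=-1.000000·0.333333=-0.3333; V=4.000000+-1.000000+-0.333333=2.6667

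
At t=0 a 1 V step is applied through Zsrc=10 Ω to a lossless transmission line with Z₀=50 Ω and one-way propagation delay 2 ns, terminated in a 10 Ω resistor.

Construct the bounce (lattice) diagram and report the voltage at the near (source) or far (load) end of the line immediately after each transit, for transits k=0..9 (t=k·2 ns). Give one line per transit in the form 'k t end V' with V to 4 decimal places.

Γ_L=-0.666667, Γ_S=-0.666667; launch V₁=1·50/60=0.833333
k=0 src: V=0.8333
k=1 load: inc=0.833333, refl=0.833333·-0.666667=-0.5556; V=0.000000+0.833333+-0.555556=0.2778
k=2 src: inc=-0.555556, refl=-0.555556·-0.666667=0.3704; V=0.833333+-0.555556+0.370370=0.6481
k=3 load: inc=0.370370, refl=0.370370·-0.666667=-0.2469; V=0.277778+0.370370+-0.246914=0.4012
k=4 src: inc=-0.246914, refl=-0.246914·-0.666667=0.1646; V=0.648148+-0.246914+0.164609=0.5658
k=5 load: inc=0.164609, refl=0.164609·-0.666667=-0.1097; V=0.401235+0.164609+-0.109739=0.4561
k=6 src: inc=-0.109739, refl=-0.109739·-0.666667=0.0732; V=0.565844+-0.109739+0.073160=0.5293
k=7 load: inc=0.073160, refl=0.073160·-0.666667=-0.0488; V=0.456104+0.073160+-0.048773=0.4805
k=8 src: inc=-0.048773, refl=-0.048773·-0.666667=0.0325; V=0.529264+-0.048773+0.032515=0.5130
k=9 load: inc=0.032515, refl=0.032515·-0.666667=-0.0217; V=0.480491+0.032515+-0.021677=0.4913

0 0 source 0.8333
1 2 load 0.2778
2 4 source 0.6481
3 6 load 0.4012
4 8 source 0.5658
5 10 load 0.4561
6 12 source 0.5293
7 14 load 0.4805
8 16 source 0.5130
9 18 load 0.4913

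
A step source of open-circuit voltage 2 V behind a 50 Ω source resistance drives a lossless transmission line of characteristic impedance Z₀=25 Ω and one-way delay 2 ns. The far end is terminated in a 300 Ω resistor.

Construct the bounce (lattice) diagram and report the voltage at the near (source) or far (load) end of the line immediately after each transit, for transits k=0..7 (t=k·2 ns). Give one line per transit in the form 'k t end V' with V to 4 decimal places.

Γ_L=0.846154, Γ_S=0.333333; launch V₁=2·25/75=0.666667
k=0 src: V=0.6667
k=1 load: inc=0.666667, refl=0.666667·0.846154=0.5641; V=0.000000+0.666667+0.564103=1.2308
k=2 src: inc=0.564103, refl=0.564103·0.333333=0.1880; V=0.666667+0.564103+0.188034=1.4188
k=3 load: inc=0.188034, refl=0.188034·0.846154=0.1591; V=1.230769+0.188034+0.159106=1.5779
k=4 src: inc=0.159106, refl=0.159106·0.333333=0.0530; V=1.418803+0.159106+0.053035=1.6309
k=5 load: inc=0.053035, refl=0.053035·0.846154=0.0449; V=1.577909+0.053035+0.044876=1.6758
k=6 src: inc=0.044876, refl=0.044876·0.333333=0.0150; V=1.630945+0.044876+0.014959=1.6908
k=7 load: inc=0.014959, refl=0.014959·0.846154=0.0127; V=1.675821+0.014959+0.012657=1.7034

0 0 source 0.6667
1 2 load 1.2308
2 4 source 1.4188
3 6 load 1.5779
4 8 source 1.6309
5 10 load 1.6758
6 12 source 1.6908
7 14 load 1.7034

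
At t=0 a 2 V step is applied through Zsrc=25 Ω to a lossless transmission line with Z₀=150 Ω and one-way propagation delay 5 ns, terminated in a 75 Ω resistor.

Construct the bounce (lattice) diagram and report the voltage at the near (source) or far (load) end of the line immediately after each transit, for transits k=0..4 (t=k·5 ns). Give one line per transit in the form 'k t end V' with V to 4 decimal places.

0 0 source 1.7143
1 5 load 1.1429
2 10 source 1.5510
3 15 load 1.4150
4 20 source 1.5121

Γ_L=-0.333333, Γ_S=-0.714286; launch V₁=2·150/175=1.714286
k=0 src: V=1.7143
k=1 load: inc=1.714286, refl=1.714286·-0.333333=-0.5714; V=0.000000+1.714286+-0.571429=1.1429
k=2 src: inc=-0.571429, refl=-0.571429·-0.714286=0.4082; V=1.714286+-0.571429+0.408163=1.5510
k=3 load: inc=0.408163, refl=0.408163·-0.333333=-0.1361; V=1.142857+0.408163+-0.136054=1.4150
k=4 src: inc=-0.136054, refl=-0.136054·-0.714286=0.0972; V=1.551020+-0.136054+0.097182=1.5121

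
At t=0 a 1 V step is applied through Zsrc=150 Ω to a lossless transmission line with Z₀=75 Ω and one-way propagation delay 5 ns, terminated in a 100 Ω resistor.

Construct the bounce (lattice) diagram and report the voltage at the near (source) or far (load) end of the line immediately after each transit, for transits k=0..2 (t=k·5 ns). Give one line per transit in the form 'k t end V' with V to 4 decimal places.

Γ_L=0.142857, Γ_S=0.333333; launch V₁=1·75/225=0.333333
k=0 src: V=0.3333
k=1 load: inc=0.333333, refl=0.333333·0.142857=0.0476; V=0.000000+0.333333+0.047619=0.3810
k=2 src: inc=0.047619, refl=0.047619·0.333333=0.0159; V=0.333333+0.047619+0.015873=0.3968

0 0 source 0.3333
1 5 load 0.3810
2 10 source 0.3968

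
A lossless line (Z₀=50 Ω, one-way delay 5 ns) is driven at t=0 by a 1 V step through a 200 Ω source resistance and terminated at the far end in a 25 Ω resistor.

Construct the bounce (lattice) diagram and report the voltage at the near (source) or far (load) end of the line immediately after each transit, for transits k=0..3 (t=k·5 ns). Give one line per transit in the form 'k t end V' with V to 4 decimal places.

Γ_L=-0.333333, Γ_S=0.600000; launch V₁=1·50/250=0.200000
k=0 src: V=0.2000
k=1 load: inc=0.200000, refl=0.200000·-0.333333=-0.0667; V=0.000000+0.200000+-0.066667=0.1333
k=2 src: inc=-0.066667, refl=-0.066667·0.600000=-0.0400; V=0.200000+-0.066667+-0.040000=0.0933
k=3 load: inc=-0.040000, refl=-0.040000·-0.333333=0.0133; V=0.133333+-0.040000+0.013333=0.1067

0 0 source 0.2000
1 5 load 0.1333
2 10 source 0.0933
3 15 load 0.1067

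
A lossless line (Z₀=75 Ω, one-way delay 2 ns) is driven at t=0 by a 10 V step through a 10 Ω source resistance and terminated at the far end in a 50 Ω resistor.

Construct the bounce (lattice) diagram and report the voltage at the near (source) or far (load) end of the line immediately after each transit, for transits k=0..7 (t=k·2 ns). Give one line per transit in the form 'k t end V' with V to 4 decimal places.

Γ_L=-0.200000, Γ_S=-0.764706; launch V₁=10·75/85=8.823529
k=0 src: V=8.8235
k=1 load: inc=8.823529, refl=8.823529·-0.200000=-1.7647; V=0.000000+8.823529+-1.764706=7.0588
k=2 src: inc=-1.764706, refl=-1.764706·-0.764706=1.3495; V=8.823529+-1.764706+1.349481=8.4083
k=3 load: inc=1.349481, refl=1.349481·-0.200000=-0.2699; V=7.058824+1.349481+-0.269896=8.1384
k=4 src: inc=-0.269896, refl=-0.269896·-0.764706=0.2064; V=8.408304+-0.269896+0.206391=8.3448
k=5 load: inc=0.206391, refl=0.206391·-0.200000=-0.0413; V=8.138408+0.206391+-0.041278=8.3035
k=6 src: inc=-0.041278, refl=-0.041278·-0.764706=0.0316; V=8.344800+-0.041278+0.031566=8.3351
k=7 load: inc=0.031566, refl=0.031566·-0.200000=-0.0063; V=8.303521+0.031566+-0.006313=8.3288

0 0 source 8.8235
1 2 load 7.0588
2 4 source 8.4083
3 6 load 8.1384
4 8 source 8.3448
5 10 load 8.3035
6 12 source 8.3351
7 14 load 8.3288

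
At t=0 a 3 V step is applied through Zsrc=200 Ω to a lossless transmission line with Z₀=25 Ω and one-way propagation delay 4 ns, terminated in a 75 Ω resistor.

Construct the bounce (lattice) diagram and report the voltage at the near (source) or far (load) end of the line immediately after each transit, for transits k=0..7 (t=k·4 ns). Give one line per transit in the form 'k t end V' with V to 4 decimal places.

0 0 source 0.3333
1 4 load 0.5000
2 8 source 0.6296
3 12 load 0.6944
4 16 source 0.7449
5 20 load 0.7701
6 24 source 0.7897
7 28 load 0.7995

Γ_L=0.500000, Γ_S=0.777778; launch V₁=3·25/225=0.333333
k=0 src: V=0.3333
k=1 load: inc=0.333333, refl=0.333333·0.500000=0.1667; V=0.000000+0.333333+0.166667=0.5000
k=2 src: inc=0.166667, refl=0.166667·0.777778=0.1296; V=0.333333+0.166667+0.129630=0.6296
k=3 load: inc=0.129630, refl=0.129630·0.500000=0.0648; V=0.500000+0.129630+0.064815=0.6944
k=4 src: inc=0.064815, refl=0.064815·0.777778=0.0504; V=0.629630+0.064815+0.050412=0.7449
k=5 load: inc=0.050412, refl=0.050412·0.500000=0.0252; V=0.694444+0.050412+0.025206=0.7701
k=6 src: inc=0.025206, refl=0.025206·0.777778=0.0196; V=0.744856+0.025206+0.019604=0.7897
k=7 load: inc=0.019604, refl=0.019604·0.500000=0.0098; V=0.770062+0.019604+0.009802=0.7995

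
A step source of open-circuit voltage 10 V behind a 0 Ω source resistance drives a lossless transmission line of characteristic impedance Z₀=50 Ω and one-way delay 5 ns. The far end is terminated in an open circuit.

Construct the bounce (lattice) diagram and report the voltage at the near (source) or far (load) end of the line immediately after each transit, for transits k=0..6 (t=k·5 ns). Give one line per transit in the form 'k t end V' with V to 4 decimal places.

0 0 source 10.0000
1 5 load 20.0000
2 10 source 10.0000
3 15 load 0.0000
4 20 source 10.0000
5 25 load 20.0000
6 30 source 10.0000

Γ_L=1.000000, Γ_S=-1.000000; launch V₁=10·50/50=10.000000
k=0 src: V=10.0000
k=1 load: inc=10.000000, refl=10.000000·1.000000=10.0000; V=0.000000+10.000000+10.000000=20.0000
k=2 src: inc=10.000000, refl=10.000000·-1.000000=-10.0000; V=10.000000+10.000000+-10.000000=10.0000
k=3 load: inc=-10.000000, refl=-10.000000·1.000000=-10.0000; V=20.000000+-10.000000+-10.000000=0.0000
k=4 src: inc=-10.000000, refl=-10.000000·-1.000000=10.0000; V=10.000000+-10.000000+10.000000=10.0000
k=5 load: inc=10.000000, refl=10.000000·1.000000=10.0000; V=0.000000+10.000000+10.000000=20.0000
k=6 src: inc=10.000000, refl=10.000000·-1.000000=-10.0000; V=10.000000+10.000000+-10.000000=10.0000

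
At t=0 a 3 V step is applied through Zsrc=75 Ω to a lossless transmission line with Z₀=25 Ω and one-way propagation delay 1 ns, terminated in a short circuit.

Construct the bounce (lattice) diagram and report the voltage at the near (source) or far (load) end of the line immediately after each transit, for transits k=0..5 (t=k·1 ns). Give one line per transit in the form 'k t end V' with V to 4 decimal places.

0 0 source 0.7500
1 1 load 0.0000
2 2 source -0.3750
3 3 load 0.0000
4 4 source 0.1875
5 5 load 0.0000

Γ_L=-1.000000, Γ_S=0.500000; launch V₁=3·25/100=0.750000
k=0 src: V=0.7500
k=1 load: inc=0.750000, refl=0.750000·-1.000000=-0.7500; V=0.000000+0.750000+-0.750000=0.0000
k=2 src: inc=-0.750000, refl=-0.750000·0.500000=-0.3750; V=0.750000+-0.750000+-0.375000=-0.3750
k=3 load: inc=-0.375000, refl=-0.375000·-1.000000=0.3750; V=0.000000+-0.375000+0.375000=0.0000
k=4 src: inc=0.375000, refl=0.375000·0.500000=0.1875; V=-0.375000+0.375000+0.187500=0.1875
k=5 load: inc=0.187500, refl=0.187500·-1.000000=-0.1875; V=0.000000+0.187500+-0.187500=0.0000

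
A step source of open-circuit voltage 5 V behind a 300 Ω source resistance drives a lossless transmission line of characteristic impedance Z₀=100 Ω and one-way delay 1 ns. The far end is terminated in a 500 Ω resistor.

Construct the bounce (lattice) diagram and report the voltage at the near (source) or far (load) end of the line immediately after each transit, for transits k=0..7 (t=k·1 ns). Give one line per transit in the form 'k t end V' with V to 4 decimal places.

Γ_L=0.666667, Γ_S=0.500000; launch V₁=5·100/400=1.250000
k=0 src: V=1.2500
k=1 load: inc=1.250000, refl=1.250000·0.666667=0.8333; V=0.000000+1.250000+0.833333=2.0833
k=2 src: inc=0.833333, refl=0.833333·0.500000=0.4167; V=1.250000+0.833333+0.416667=2.5000
k=3 load: inc=0.416667, refl=0.416667·0.666667=0.2778; V=2.083333+0.416667+0.277778=2.7778
k=4 src: inc=0.277778, refl=0.277778·0.500000=0.1389; V=2.500000+0.277778+0.138889=2.9167
k=5 load: inc=0.138889, refl=0.138889·0.666667=0.0926; V=2.777778+0.138889+0.092593=3.0093
k=6 src: inc=0.092593, refl=0.092593·0.500000=0.0463; V=2.916667+0.092593+0.046296=3.0556
k=7 load: inc=0.046296, refl=0.046296·0.666667=0.0309; V=3.009259+0.046296+0.030864=3.0864

0 0 source 1.2500
1 1 load 2.0833
2 2 source 2.5000
3 3 load 2.7778
4 4 source 2.9167
5 5 load 3.0093
6 6 source 3.0556
7 7 load 3.0864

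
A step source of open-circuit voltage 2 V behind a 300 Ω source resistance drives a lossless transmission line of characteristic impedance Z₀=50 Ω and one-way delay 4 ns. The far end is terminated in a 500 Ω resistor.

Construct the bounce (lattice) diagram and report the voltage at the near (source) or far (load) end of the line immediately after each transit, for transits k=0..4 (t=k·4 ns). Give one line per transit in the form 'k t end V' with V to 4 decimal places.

0 0 source 0.2857
1 4 load 0.5195
2 8 source 0.6865
3 12 load 0.8231
4 16 source 0.9207

Γ_L=0.818182, Γ_S=0.714286; launch V₁=2·50/350=0.285714
k=0 src: V=0.2857
k=1 load: inc=0.285714, refl=0.285714·0.818182=0.2338; V=0.000000+0.285714+0.233766=0.5195
k=2 src: inc=0.233766, refl=0.233766·0.714286=0.1670; V=0.285714+0.233766+0.166976=0.6865
k=3 load: inc=0.166976, refl=0.166976·0.818182=0.1366; V=0.519481+0.166976+0.136617=0.8231
k=4 src: inc=0.136617, refl=0.136617·0.714286=0.0976; V=0.686456+0.136617+0.097583=0.9207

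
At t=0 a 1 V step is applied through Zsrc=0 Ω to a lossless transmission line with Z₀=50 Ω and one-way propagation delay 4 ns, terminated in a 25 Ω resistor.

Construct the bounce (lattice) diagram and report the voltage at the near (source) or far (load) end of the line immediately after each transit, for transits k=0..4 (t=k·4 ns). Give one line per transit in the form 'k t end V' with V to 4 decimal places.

0 0 source 1.0000
1 4 load 0.6667
2 8 source 1.0000
3 12 load 0.8889
4 16 source 1.0000

Γ_L=-0.333333, Γ_S=-1.000000; launch V₁=1·50/50=1.000000
k=0 src: V=1.0000
k=1 load: inc=1.000000, refl=1.000000·-0.333333=-0.3333; V=0.000000+1.000000+-0.333333=0.6667
k=2 src: inc=-0.333333, refl=-0.333333·-1.000000=0.3333; V=1.000000+-0.333333+0.333333=1.0000
k=3 load: inc=0.333333, refl=0.333333·-0.333333=-0.1111; V=0.666667+0.333333+-0.111111=0.8889
k=4 src: inc=-0.111111, refl=-0.111111·-1.000000=0.1111; V=1.000000+-0.111111+0.111111=1.0000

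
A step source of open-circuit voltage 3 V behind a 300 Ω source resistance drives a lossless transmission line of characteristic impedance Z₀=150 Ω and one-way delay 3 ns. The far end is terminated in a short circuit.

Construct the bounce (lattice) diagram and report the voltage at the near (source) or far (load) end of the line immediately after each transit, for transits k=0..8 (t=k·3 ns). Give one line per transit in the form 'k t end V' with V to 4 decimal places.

0 0 source 1.0000
1 3 load 0.0000
2 6 source -0.3333
3 9 load 0.0000
4 12 source 0.1111
5 15 load 0.0000
6 18 source -0.0370
7 21 load 0.0000
8 24 source 0.0123

Γ_L=-1.000000, Γ_S=0.333333; launch V₁=3·150/450=1.000000
k=0 src: V=1.0000
k=1 load: inc=1.000000, refl=1.000000·-1.000000=-1.0000; V=0.000000+1.000000+-1.000000=0.0000
k=2 src: inc=-1.000000, refl=-1.000000·0.333333=-0.3333; V=1.000000+-1.000000+-0.333333=-0.3333
k=3 load: inc=-0.333333, refl=-0.333333·-1.000000=0.3333; V=0.000000+-0.333333+0.333333=0.0000
k=4 src: inc=0.333333, refl=0.333333·0.333333=0.1111; V=-0.333333+0.333333+0.111111=0.1111
k=5 load: inc=0.111111, refl=0.111111·-1.000000=-0.1111; V=0.000000+0.111111+-0.111111=0.0000
k=6 src: inc=-0.111111, refl=-0.111111·0.333333=-0.0370; V=0.111111+-0.111111+-0.037037=-0.0370
k=7 load: inc=-0.037037, refl=-0.037037·-1.000000=0.0370; V=0.000000+-0.037037+0.037037=0.0000
k=8 src: inc=0.037037, refl=0.037037·0.333333=0.0123; V=-0.037037+0.037037+0.012346=0.0123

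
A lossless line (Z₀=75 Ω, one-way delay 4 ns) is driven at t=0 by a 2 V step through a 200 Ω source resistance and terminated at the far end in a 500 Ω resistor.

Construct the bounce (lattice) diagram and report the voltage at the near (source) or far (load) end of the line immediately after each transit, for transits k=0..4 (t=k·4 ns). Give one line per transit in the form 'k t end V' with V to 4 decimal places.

0 0 source 0.5455
1 4 load 0.9486
2 8 source 1.1319
3 12 load 1.2673
4 16 source 1.3289

Γ_L=0.739130, Γ_S=0.454545; launch V₁=2·75/275=0.545455
k=0 src: V=0.5455
k=1 load: inc=0.545455, refl=0.545455·0.739130=0.4032; V=0.000000+0.545455+0.403162=0.9486
k=2 src: inc=0.403162, refl=0.403162·0.454545=0.1833; V=0.545455+0.403162+0.183255=1.1319
k=3 load: inc=0.183255, refl=0.183255·0.739130=0.1354; V=0.948617+0.183255+0.135450=1.2673
k=4 src: inc=0.135450, refl=0.135450·0.454545=0.0616; V=1.131872+0.135450+0.061568=1.3289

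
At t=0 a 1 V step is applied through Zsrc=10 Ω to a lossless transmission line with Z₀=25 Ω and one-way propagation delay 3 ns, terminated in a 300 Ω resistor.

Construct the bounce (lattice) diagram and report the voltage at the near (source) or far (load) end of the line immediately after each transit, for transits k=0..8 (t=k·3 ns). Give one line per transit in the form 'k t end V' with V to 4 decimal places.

0 0 source 0.7143
1 3 load 1.3187
2 6 source 1.0597
3 9 load 0.8405
4 12 source 0.9344
5 15 load 1.0139
6 18 source 0.9798
7 21 load 0.9510
8 24 source 0.9634

Γ_L=0.846154, Γ_S=-0.428571; launch V₁=1·25/35=0.714286
k=0 src: V=0.7143
k=1 load: inc=0.714286, refl=0.714286·0.846154=0.6044; V=0.000000+0.714286+0.604396=1.3187
k=2 src: inc=0.604396, refl=0.604396·-0.428571=-0.2590; V=0.714286+0.604396+-0.259027=1.0597
k=3 load: inc=-0.259027, refl=-0.259027·0.846154=-0.2192; V=1.318681+-0.259027+-0.219176=0.8405
k=4 src: inc=-0.219176, refl=-0.219176·-0.428571=0.0939; V=1.059655+-0.219176+0.093933=0.9344
k=5 load: inc=0.093933, refl=0.093933·0.846154=0.0795; V=0.840478+0.093933+0.079482=1.0139
k=6 src: inc=0.079482, refl=0.079482·-0.428571=-0.0341; V=0.934411+0.079482+-0.034064=0.9798
k=7 load: inc=-0.034064, refl=-0.034064·0.846154=-0.0288; V=1.013893+-0.034064+-0.028823=0.9510
k=8 src: inc=-0.028823, refl=-0.028823·-0.428571=0.0124; V=0.979829+-0.028823+0.012353=0.9634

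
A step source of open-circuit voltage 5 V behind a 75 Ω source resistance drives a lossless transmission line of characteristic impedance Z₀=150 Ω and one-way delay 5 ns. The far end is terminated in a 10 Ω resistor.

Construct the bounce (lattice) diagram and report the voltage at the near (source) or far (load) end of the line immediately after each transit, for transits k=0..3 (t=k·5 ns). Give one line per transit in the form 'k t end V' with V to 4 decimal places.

Γ_L=-0.875000, Γ_S=-0.333333; launch V₁=5·150/225=3.333333
k=0 src: V=3.3333
k=1 load: inc=3.333333, refl=3.333333·-0.875000=-2.9167; V=0.000000+3.333333+-2.916667=0.4167
k=2 src: inc=-2.916667, refl=-2.916667·-0.333333=0.9722; V=3.333333+-2.916667+0.972222=1.3889
k=3 load: inc=0.972222, refl=0.972222·-0.875000=-0.8507; V=0.416667+0.972222+-0.850694=0.5382

0 0 source 3.3333
1 5 load 0.4167
2 10 source 1.3889
3 15 load 0.5382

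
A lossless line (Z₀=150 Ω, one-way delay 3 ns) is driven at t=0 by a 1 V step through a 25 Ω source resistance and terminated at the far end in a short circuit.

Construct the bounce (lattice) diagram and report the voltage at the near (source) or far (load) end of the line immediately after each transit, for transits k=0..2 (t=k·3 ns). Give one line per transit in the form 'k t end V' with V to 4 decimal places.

0 0 source 0.8571
1 3 load 0.0000
2 6 source 0.6122

Γ_L=-1.000000, Γ_S=-0.714286; launch V₁=1·150/175=0.857143
k=0 src: V=0.8571
k=1 load: inc=0.857143, refl=0.857143·-1.000000=-0.8571; V=0.000000+0.857143+-0.857143=0.0000
k=2 src: inc=-0.857143, refl=-0.857143·-0.714286=0.6122; V=0.857143+-0.857143+0.612245=0.6122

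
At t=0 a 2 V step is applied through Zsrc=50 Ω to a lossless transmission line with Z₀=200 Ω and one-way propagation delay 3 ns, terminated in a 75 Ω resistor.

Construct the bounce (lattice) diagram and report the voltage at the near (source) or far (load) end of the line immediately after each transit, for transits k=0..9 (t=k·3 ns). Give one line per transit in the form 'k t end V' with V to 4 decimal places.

0 0 source 1.6000
1 3 load 0.8727
2 6 source 1.3091
3 9 load 1.1107
4 12 source 1.2298
5 15 load 1.1757
6 18 source 1.2081
7 21 load 1.1934
8 24 source 1.2022
9 27 load 1.1982

Γ_L=-0.454545, Γ_S=-0.600000; launch V₁=2·200/250=1.600000
k=0 src: V=1.6000
k=1 load: inc=1.600000, refl=1.600000·-0.454545=-0.7273; V=0.000000+1.600000+-0.727273=0.8727
k=2 src: inc=-0.727273, refl=-0.727273·-0.600000=0.4364; V=1.600000+-0.727273+0.436364=1.3091
k=3 load: inc=0.436364, refl=0.436364·-0.454545=-0.1983; V=0.872727+0.436364+-0.198347=1.1107
k=4 src: inc=-0.198347, refl=-0.198347·-0.600000=0.1190; V=1.309091+-0.198347+0.119008=1.2298
k=5 load: inc=0.119008, refl=0.119008·-0.454545=-0.0541; V=1.110744+0.119008+-0.054095=1.1757
k=6 src: inc=-0.054095, refl=-0.054095·-0.600000=0.0325; V=1.229752+-0.054095+0.032457=1.2081
k=7 load: inc=0.032457, refl=0.032457·-0.454545=-0.0148; V=1.175657+0.032457+-0.014753=1.1934
k=8 src: inc=-0.014753, refl=-0.014753·-0.600000=0.0089; V=1.208114+-0.014753+0.008852=1.2022
k=9 load: inc=0.008852, refl=0.008852·-0.454545=-0.0040; V=1.193361+0.008852+-0.004024=1.1982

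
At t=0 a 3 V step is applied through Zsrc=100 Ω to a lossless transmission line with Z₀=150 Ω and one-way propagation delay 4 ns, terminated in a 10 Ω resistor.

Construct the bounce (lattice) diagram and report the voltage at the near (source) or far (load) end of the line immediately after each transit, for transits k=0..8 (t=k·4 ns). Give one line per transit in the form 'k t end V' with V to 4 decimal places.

Γ_L=-0.875000, Γ_S=-0.200000; launch V₁=3·150/250=1.800000
k=0 src: V=1.8000
k=1 load: inc=1.800000, refl=1.800000·-0.875000=-1.5750; V=0.000000+1.800000+-1.575000=0.2250
k=2 src: inc=-1.575000, refl=-1.575000·-0.200000=0.3150; V=1.800000+-1.575000+0.315000=0.5400
k=3 load: inc=0.315000, refl=0.315000·-0.875000=-0.2756; V=0.225000+0.315000+-0.275625=0.2644
k=4 src: inc=-0.275625, refl=-0.275625·-0.200000=0.0551; V=0.540000+-0.275625+0.055125=0.3195
k=5 load: inc=0.055125, refl=0.055125·-0.875000=-0.0482; V=0.264375+0.055125+-0.048234=0.2713
k=6 src: inc=-0.048234, refl=-0.048234·-0.200000=0.0096; V=0.319500+-0.048234+0.009647=0.2809
k=7 load: inc=0.009647, refl=0.009647·-0.875000=-0.0084; V=0.271266+0.009647+-0.008441=0.2725
k=8 src: inc=-0.008441, refl=-0.008441·-0.200000=0.0017; V=0.280913+-0.008441+0.001688=0.2742

0 0 source 1.8000
1 4 load 0.2250
2 8 source 0.5400
3 12 load 0.2644
4 16 source 0.3195
5 20 load 0.2713
6 24 source 0.2809
7 28 load 0.2725
8 32 source 0.2742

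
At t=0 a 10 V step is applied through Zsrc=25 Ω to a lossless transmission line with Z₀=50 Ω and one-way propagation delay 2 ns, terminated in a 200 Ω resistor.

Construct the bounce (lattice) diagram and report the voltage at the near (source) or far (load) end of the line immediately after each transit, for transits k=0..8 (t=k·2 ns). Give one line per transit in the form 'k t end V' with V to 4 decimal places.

0 0 source 6.6667
1 2 load 10.6667
2 4 source 9.3333
3 6 load 8.5333
4 8 source 8.8000
5 10 load 8.9600
6 12 source 8.9067
7 14 load 8.8747
8 16 source 8.8853

Γ_L=0.600000, Γ_S=-0.333333; launch V₁=10·50/75=6.666667
k=0 src: V=6.6667
k=1 load: inc=6.666667, refl=6.666667·0.600000=4.0000; V=0.000000+6.666667+4.000000=10.6667
k=2 src: inc=4.000000, refl=4.000000·-0.333333=-1.3333; V=6.666667+4.000000+-1.333333=9.3333
k=3 load: inc=-1.333333, refl=-1.333333·0.600000=-0.8000; V=10.666667+-1.333333+-0.800000=8.5333
k=4 src: inc=-0.800000, refl=-0.800000·-0.333333=0.2667; V=9.333333+-0.800000+0.266667=8.8000
k=5 load: inc=0.266667, refl=0.266667·0.600000=0.1600; V=8.533333+0.266667+0.160000=8.9600
k=6 src: inc=0.160000, refl=0.160000·-0.333333=-0.0533; V=8.800000+0.160000+-0.053333=8.9067
k=7 load: inc=-0.053333, refl=-0.053333·0.600000=-0.0320; V=8.960000+-0.053333+-0.032000=8.8747
k=8 src: inc=-0.032000, refl=-0.032000·-0.333333=0.0107; V=8.906667+-0.032000+0.010667=8.8853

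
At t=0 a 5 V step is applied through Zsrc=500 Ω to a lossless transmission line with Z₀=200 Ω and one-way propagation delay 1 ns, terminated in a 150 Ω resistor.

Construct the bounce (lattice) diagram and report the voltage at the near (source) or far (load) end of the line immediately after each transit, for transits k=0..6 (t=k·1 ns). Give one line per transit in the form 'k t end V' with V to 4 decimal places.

0 0 source 1.4286
1 1 load 1.2245
2 2 source 1.1370
3 3 load 1.1495
4 4 source 1.1549
5 5 load 1.1541
6 6 source 1.1538

Γ_L=-0.142857, Γ_S=0.428571; launch V₁=5·200/700=1.428571
k=0 src: V=1.4286
k=1 load: inc=1.428571, refl=1.428571·-0.142857=-0.2041; V=0.000000+1.428571+-0.204082=1.2245
k=2 src: inc=-0.204082, refl=-0.204082·0.428571=-0.0875; V=1.428571+-0.204082+-0.087464=1.1370
k=3 load: inc=-0.087464, refl=-0.087464·-0.142857=0.0125; V=1.224490+-0.087464+0.012495=1.1495
k=4 src: inc=0.012495, refl=0.012495·0.428571=0.0054; V=1.137026+0.012495+0.005355=1.1549
k=5 load: inc=0.005355, refl=0.005355·-0.142857=-0.0008; V=1.149521+0.005355+-0.000765=1.1541
k=6 src: inc=-0.000765, refl=-0.000765·0.428571=-0.0003; V=1.154876+-0.000765+-0.000328=1.1538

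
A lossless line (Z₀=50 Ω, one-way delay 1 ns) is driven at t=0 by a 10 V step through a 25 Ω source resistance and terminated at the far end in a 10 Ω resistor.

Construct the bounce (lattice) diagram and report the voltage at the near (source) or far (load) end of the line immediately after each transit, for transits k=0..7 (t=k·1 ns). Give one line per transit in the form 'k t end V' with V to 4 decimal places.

0 0 source 6.6667
1 1 load 2.2222
2 2 source 3.7037
3 3 load 2.7160
4 4 source 3.0453
5 5 load 2.8258
6 6 source 2.8989
7 7 load 2.8502

Γ_L=-0.666667, Γ_S=-0.333333; launch V₁=10·50/75=6.666667
k=0 src: V=6.6667
k=1 load: inc=6.666667, refl=6.666667·-0.666667=-4.4444; V=0.000000+6.666667+-4.444444=2.2222
k=2 src: inc=-4.444444, refl=-4.444444·-0.333333=1.4815; V=6.666667+-4.444444+1.481481=3.7037
k=3 load: inc=1.481481, refl=1.481481·-0.666667=-0.9877; V=2.222222+1.481481+-0.987654=2.7160
k=4 src: inc=-0.987654, refl=-0.987654·-0.333333=0.3292; V=3.703704+-0.987654+0.329218=3.0453
k=5 load: inc=0.329218, refl=0.329218·-0.666667=-0.2195; V=2.716049+0.329218+-0.219479=2.8258
k=6 src: inc=-0.219479, refl=-0.219479·-0.333333=0.0732; V=3.045267+-0.219479+0.073160=2.8989
k=7 load: inc=0.073160, refl=0.073160·-0.666667=-0.0488; V=2.825789+0.073160+-0.048773=2.8502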